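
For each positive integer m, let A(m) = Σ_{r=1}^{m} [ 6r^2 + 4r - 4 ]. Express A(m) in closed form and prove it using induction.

A(m) = m(2m^2 + 5m - 1)

We claim A(m) = m(2m^2 + 5m - 1) for all m ≥ 1.
Base case (m = 1): A(1) = 6, and the closed form gives 6. They agree.
Suppose the result is true for m = r, so A(r) = r(2r^2 + 5r - 1).
Then A(r+1) = A(r) + (6r^2 + 16r + 6) = (r(2r^2 + 5r - 1)) + (6r^2 + 16r + 6).
Simplifying, A(r+1) = (r + 1)(2r^2 + 9r + 6) = (r+1)(2(r+1)^2 + 5(r+1) - 1),
which is the closed form with m = r+1.
By the principle of mathematical induction, the result holds for all m ≥ 1.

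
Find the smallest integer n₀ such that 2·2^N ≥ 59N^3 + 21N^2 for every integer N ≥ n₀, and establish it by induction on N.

n₀ = 18

At N = 17: 262144 < 295936, so the inequality fails and n₀ ≥ 18. We prove 2·2^N ≥ 59N^3 + 21N^2 for all N ≥ 18.
Base step (N = 18): 2·2^N = 524288 and 59N^3 + 21N^2 = 350892, so 524288 ≥ 350892.
Inductive step: assume the claim holds for N = j, so 2·2^j ≥ 59j^3 + 21j^2.
Then 2·2^(j + 1) = 2·(2·2^j) ≥ 2·(59j^3 + 21j^2).
Also, for j ≥ 18 we have 2·(59j^3 + 21j^2) ≥ 59(j+1)^3 + 21(j+1)^2, since 2·(59j^3 + 21j^2) − (59(j+1)^3 + 21(j+1)^2) = 59j^3 - 156j^2 - 219j - 80, which is nonnegative for all j ≥ 18.
Combining, 2·2^(j + 1) ≥ 59(j+1)^3 + 21(j+1)^2.
By induction, the statement is established for all N ≥ 18.
Hence the smallest such n₀ is 18.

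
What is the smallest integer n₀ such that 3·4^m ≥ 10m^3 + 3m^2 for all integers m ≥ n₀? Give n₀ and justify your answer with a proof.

n₀ = 4

At m = 3: 192 < 297, so the inequality fails and n₀ ≥ 4. We prove 3·4^m ≥ 10m^3 + 3m^2 for all m ≥ 4.
For the base case m = 4: 3·4^m = 768 and 10m^3 + 3m^2 = 688, so 768 ≥ 688.
Inductive step: assume the claim holds for m = p, so 3·4^p ≥ 10p^3 + 3p^2.
Then 3·4^(p + 1) = 4·(3·4^p) ≥ 4·(10p^3 + 3p^2).
Also, for p ≥ 4 we have 4·(10p^3 + 3p^2) ≥ 10(p+1)^3 + 3(p+1)^2, since 4·(10p^3 + 3p^2) − (10(p+1)^3 + 3(p+1)^2) = 30p^3 - 21p^2 - 36p - 13, which is nonnegative for all p ≥ 4.
Combining, 3·4^(p + 1) ≥ 10(p+1)^3 + 3(p+1)^2.
By the principle of mathematical induction, the result holds for all m ≥ 4.
Hence the smallest such n₀ is 4.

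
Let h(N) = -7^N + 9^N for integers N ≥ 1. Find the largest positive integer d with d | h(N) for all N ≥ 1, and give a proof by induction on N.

d = 2

Computing the first values: h(1) = 2 and h(2) = 32; gcd(2, 32) = 2, so d ≤ 2.
We prove 2 | -7^N + 9^N for all N ≥ 1 by induction on N.
Base case (N = 1): h(1) = 2 = 2·(1), so 2 | h(1).
For the inductive step, assume it holds for an arbitrary i ≥ 1, i.e. 2 | h(i). Then
9^{i+1} − 7^{i+1} = 9·9^i − 7·7^i = 9·(9^i − 7^i) + (2)·7^i. The first term is divisible by 2 by the inductive hypothesis, and the second term (2)·7^i is divisible by 2 since 2 | 2. Hence 2 | h(i+1).
This completes the induction.
Therefore the largest such d is 2.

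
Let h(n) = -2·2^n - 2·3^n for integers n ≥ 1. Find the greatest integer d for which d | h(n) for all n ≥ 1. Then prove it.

Computing the first values: h(1) = -10 and h(2) = -26; gcd(-10, -26) = 2, so d ≤ 2.
We prove 2 | -2·2^n - 2·3^n for all n ≥ 1 by induction on n.
For the base case n = 1: h(1) = -10 = 2·(-5), so 2 | h(1).
Inductive step: suppose the statement holds for some k ≥ 1, i.e. 2 | h(k). Then
h(k+1) − 3·h(k) = (-2·2^(k+1) - 2·3^(k+1)) − 3·(-2·2^k - 2·3^k) = (-2)·2^k·(2 − 3) = (2)·2^k. Since 2 | h(k) by the inductive hypothesis, 2 | 3·h(k); and 2 | 2 since 2 = 2·1. Therefore 2 | h(k+1).
By induction, the statement is established for all n ≥ 1.
Therefore the largest such d is 2.

d = 2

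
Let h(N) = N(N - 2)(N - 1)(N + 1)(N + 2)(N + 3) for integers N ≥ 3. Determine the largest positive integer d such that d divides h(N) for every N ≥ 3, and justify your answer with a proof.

Computing the first values: h(3) = 720 and h(4) = 5040; gcd(720, 5040) = 720, so d ≤ 720.
We prove 720 | N(N - 2)(N - 1)(N + 1)(N + 2)(N + 3) for all N ≥ 3 by induction on N.
Base case (N = 3): h(3) = 720 = 720·(1), so 720 | h(3).
Suppose the result is true for N = r, i.e. 720 | h(r). Then
h(r+1) − h(r) = (r-1)·r·(r+1)·(r+2)·(r+3)·(r+4) − (r-2)·(r-1)·r·(r+1)·(r+2)·(r+3) = (r-1)·r·(r+1)·(r+2)·(r+3)·[(r+4) − (r-2)] = 6·(r-1)·r·(r+1)·(r+2)·(r+3). The product of 5 consecutive integers is divisible by (5)! = 120, so h(r+1) − h(r) is divisible by 6·120 = 720. By the inductive hypothesis 720 | h(r), hence 720 | h(r+1).
By the principle of mathematical induction, the result holds for all N ≥ 3.
Therefore the largest such d is 720.

d = 720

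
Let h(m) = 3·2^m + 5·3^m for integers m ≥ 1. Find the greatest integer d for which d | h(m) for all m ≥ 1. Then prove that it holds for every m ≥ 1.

d = 3

Computing the first values: h(1) = 21 and h(2) = 57; gcd(21, 57) = 3, so d ≤ 3.
We prove 3 | 3·2^m + 5·3^m for all m ≥ 1 by induction on m.
When m = 1: h(1) = 21 = 3·(7), so 3 | h(1).
For the inductive step, assume it holds for an arbitrary i ≥ 1, i.e. 3 | h(i). Then
h(i+1) − 3·h(i) = (3·2^(i+1) + 5·3^(i+1)) − 3·(3·2^i + 5·3^i) = (3)·2^i·(2 − 3) = (-3)·2^i. Since 3 | h(i) by the inductive hypothesis, 3 | 3·h(i); and 3 | -3 since -3 = 3·-1. Therefore 3 | h(i+1).
Hence, by induction on m, the claim holds for every m ≥ 1.
Therefore the largest such d is 3.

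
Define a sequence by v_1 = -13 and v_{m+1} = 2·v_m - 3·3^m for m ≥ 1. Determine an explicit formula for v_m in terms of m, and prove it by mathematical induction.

Computing the first terms: v_1 = -13, v_2 = -35, v_3 = -97. This suggests v_m = -2^(m + 1) - 3^(m + 1).
Base case (m = 1): the formula gives -13 = -13 = v_1.
Inductive step: suppose the statement holds for some k ≥ 1, so v_k = -2^(k + 1) - 3^(k + 1).
Then v_{k+1} = 2·v_k - 3·3^k = 2·(-2^(k + 1) - 3^(k + 1)) - 3·3^k = -2^(k + 2) - 3^(k + 2) = -2^((k+1) + 1) - 3^((k+1) + 1),
which is the claimed formula at m = k+1.
By induction, the statement is established for all m ≥ 1.

v_m = -2^(m + 1) - 3^(m + 1)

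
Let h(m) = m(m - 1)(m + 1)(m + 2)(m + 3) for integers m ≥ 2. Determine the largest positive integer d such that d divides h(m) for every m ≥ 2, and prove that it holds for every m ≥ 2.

d = 120

Computing the first values: h(2) = 120 and h(3) = 720; gcd(120, 720) = 120, so d ≤ 120.
We prove 120 | m(m - 1)(m + 1)(m + 2)(m + 3) for all m ≥ 2 by induction on m.
For the base case m = 2: h(2) = 120 = 120·(1), so 120 | h(2).
Inductive step: suppose the statement holds for some i ≥ 2, i.e. 120 | h(i). Then
h(i+1) − h(i) = i·(i+1)·(i+2)·(i+3)·(i+4) − (i-1)·i·(i+1)·(i+2)·(i+3) = i·(i+1)·(i+2)·(i+3)·[(i+4) − (i-1)] = 5·i·(i+1)·(i+2)·(i+3). The product of 4 consecutive integers is divisible by (4)! = 24, so h(i+1) − h(i) is divisible by 5·24 = 120. By the inductive hypothesis 120 | h(i), hence 120 | h(i+1).
Hence, by induction on m, the claim holds for every m ≥ 2.
Therefore the largest such d is 120.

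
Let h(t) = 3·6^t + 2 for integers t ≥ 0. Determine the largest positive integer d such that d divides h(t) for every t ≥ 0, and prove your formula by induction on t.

Computing the first values: h(0) = 5 and h(1) = 20; gcd(5, 20) = 5, so d ≤ 5.
We prove 5 | 3·6^t + 2 for all t ≥ 0 by induction on t.
Base case (t = 0): h(0) = 5 = 5·(1), so 5 | h(0).
Inductive step: assume the claim holds for t = r, i.e. 5 | h(r). Then
h(r+1) = 3·6^(r+1) + 2 = 6·(3·6^r + 2) - 10 = 6·h(r) - 10. The first term is divisible by 5 by the inductive hypothesis, and -10 is divisible by 5. Hence 5 | h(r+1).
By induction, the statement is established for all t ≥ 0.
Therefore the largest such d is 5.

d = 5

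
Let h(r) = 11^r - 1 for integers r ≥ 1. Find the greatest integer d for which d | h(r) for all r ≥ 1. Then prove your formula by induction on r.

d = 10

Computing the first values: h(1) = 10 and h(2) = 120; gcd(10, 120) = 10, so d ≤ 10.
We prove 10 | 11^r - 1 for all r ≥ 1 by induction on r.
When r = 1: h(1) = 10 = 10·(1), so 10 | h(1).
Inductive step: assume the claim holds for r = i, i.e. 10 | h(i). Then
11^{i+1} − 1^{i+1} = 11·11^i − 1·1^i = 11·(11^i − 1^i) + (10)·1^i. The first term is divisible by 10 by the inductive hypothesis, and the second term (10)·1^i is divisible by 10 since 10 | 10. Hence 10 | h(i+1).
Hence, by induction on r, the claim holds for every r ≥ 1.
Therefore the largest such d is 10.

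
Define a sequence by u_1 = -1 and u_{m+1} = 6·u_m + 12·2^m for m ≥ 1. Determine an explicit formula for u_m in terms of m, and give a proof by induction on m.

Computing the first terms: u_1 = -1, u_2 = 18, u_3 = 156. This suggests u_m = -3·2^m + 5·6^(m - 1).
When m = 1: the formula gives -1 = -1 = u_1.
Inductive step: assume the claim holds for m = j, so u_j = -3·2^j + 5·6^(j - 1).
Then u_{j+1} = 6·u_j + 12·2^j = 6·(-3·2^j + 5·6^(j - 1)) + 12·2^j = -3·2^(j + 1) + 5·6^j = -3·2^(j+1) + 5·6^((j+1) - 1),
which is the claimed formula at m = j+1.
By the principle of mathematical induction, the result holds for all m ≥ 1.

u_m = -3·2^m + 5·6^(m - 1)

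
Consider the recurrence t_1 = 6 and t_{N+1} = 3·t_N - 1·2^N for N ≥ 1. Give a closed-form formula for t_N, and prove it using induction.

t_N = 2^N + 4·3^(N - 1)

Computing the first terms: t_1 = 6, t_2 = 16, t_3 = 44. This suggests t_N = 2^N + 4·3^(N - 1).
For the base case N = 1: the formula gives 6 = 6 = t_1.
For the inductive step, assume it holds for an arbitrary r ≥ 1, so t_r = 2^r + 4·3^(r - 1).
Then t_{r+1} = 3·t_r - 1·2^r = 3·(2^r + 4·3^(r - 1)) - 1·2^r = 2^(r + 1) + 4·3^r = 2^(r+1) + 4·3^((r+1) - 1),
which is the claimed formula at N = r+1.
Hence, by induction on N, the claim holds for every N ≥ 1.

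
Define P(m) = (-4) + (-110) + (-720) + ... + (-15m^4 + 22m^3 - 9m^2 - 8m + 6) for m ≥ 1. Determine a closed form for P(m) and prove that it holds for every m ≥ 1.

We claim P(m) = -m(3m^4 + 2m^3 - 3m^2 + 3m - 1) for all m ≥ 1.
Base case (m = 1): P(1) = -4, and the closed form gives -4. They agree.
Inductive step: suppose the statement holds for some i ≥ 1, so P(i) = i(-3i^4 - 2i^3 + 3i^2 - 3i + 1).
Then P(i+1) = P(i) + (-15i^4 - 38i^3 - 33i^2 - 20i - 4) = (i(-3i^4 - 2i^3 + 3i^2 - 3i + 1)) + (-15i^4 - 38i^3 - 33i^2 - 20i - 4).
Simplifying, P(i+1) = -(i + 1)(3i^4 + 14i^3 + 21i^2 + 15i + 4) = -(i+1)(3(i+1)^4 + 2(i+1)^3 - 3(i+1)^2 + 3(i+1) - 1),
which is the closed form with m = i+1.
This completes the induction.

P(m) = -m(3m^4 + 2m^3 - 3m^2 + 3m - 1)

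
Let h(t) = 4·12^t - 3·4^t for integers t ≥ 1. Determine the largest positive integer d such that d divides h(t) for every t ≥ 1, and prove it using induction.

Computing the first values: h(1) = 36 and h(2) = 528; gcd(36, 528) = 12, so d ≤ 12.
We prove 12 | 4·12^t - 3·4^t for all t ≥ 1 by induction on t.
For the base case t = 1: h(1) = 36 = 12·(3), so 12 | h(1).
Suppose the result is true for t = p, i.e. 12 | h(p). Then
h(p+1) − 12·h(p) = (4·12^(p+1) - 3·4^(p+1)) − 12·(4·12^p - 3·4^p) = (-3)·4^p·(4 − 12) = (24)·4^p. Since 12 | h(p) by the inductive hypothesis, 12 | 12·h(p); and 12 | 24 since 24 = 12·2. Therefore 12 | h(p+1).
By induction, the statement is established for all t ≥ 1.
Therefore the largest such d is 12.

d = 12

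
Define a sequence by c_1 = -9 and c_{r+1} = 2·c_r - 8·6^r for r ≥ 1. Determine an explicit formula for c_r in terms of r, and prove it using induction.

c_r = 3·2^(r - 1) - 2·6^r

Computing the first terms: c_1 = -9, c_2 = -66, c_3 = -420. This suggests c_r = 3·2^(r - 1) - 2·6^r.
When r = 1: the formula gives -9 = -9 = c_1.
For the inductive step, assume it holds for an arbitrary j ≥ 1, so c_j = 3·2^(j - 1) - 2·6^j.
Then c_{j+1} = 2·c_j - 8·6^j = 2·(3·2^(j - 1) - 2·6^j) - 8·6^j = 3·2^j - 2·6^(j + 1) = 3·2^((j+1) - 1) - 2·6^(j+1),
which is the claimed formula at r = j+1.
By the principle of mathematical induction, the result holds for all r ≥ 1.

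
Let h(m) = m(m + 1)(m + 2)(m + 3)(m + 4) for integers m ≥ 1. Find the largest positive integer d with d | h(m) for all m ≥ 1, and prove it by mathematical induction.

d = 120

Computing the first values: h(1) = 120 and h(2) = 720; gcd(120, 720) = 120, so d ≤ 120.
We prove 120 | m(m + 1)(m + 2)(m + 3)(m + 4) for all m ≥ 1 by induction on m.
Base case (m = 1): h(1) = 120 = 120·(1), so 120 | h(1).
Inductive step: assume the claim holds for m = r, i.e. 120 | h(r). Then
h(r+1) − h(r) = (r+1)·(r+2)·(r+3)·(r+4)·(r+5) − r·(r+1)·(r+2)·(r+3)·(r+4) = (r+1)·(r+2)·(r+3)·(r+4)·[(r+5) − r] = 5·(r+1)·(r+2)·(r+3)·(r+4). The product of 4 consecutive integers is divisible by (4)! = 24, so h(r+1) − h(r) is divisible by 5·24 = 120. By the inductive hypothesis 120 | h(r), hence 120 | h(r+1).
This completes the induction.
Therefore the largest such d is 120.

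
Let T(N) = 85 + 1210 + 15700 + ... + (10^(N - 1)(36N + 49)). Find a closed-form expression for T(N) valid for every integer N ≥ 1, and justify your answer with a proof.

We claim T(N) = 10^N(4N + 5) - 5 for all N ≥ 1.
When N = 1: T(1) = 85, and the closed form gives 85. They agree.
Inductive step: assume the claim holds for N = m, so T(m) = 10^m(4m + 5) - 5.
Then T(m+1) = T(m) + (10^m(36m + 85)) = (10^m(4m + 5) - 5) + (10^m(36m + 85)).
Simplifying, T(m+1) = 40·10^m·m + 90·10^m - 5 = 10^(m+1)(4(m+1) + 5) - 5,
which is the closed form with N = m+1.
By induction, the statement is established for all N ≥ 1.

T(N) = 10^N(4N + 5) - 5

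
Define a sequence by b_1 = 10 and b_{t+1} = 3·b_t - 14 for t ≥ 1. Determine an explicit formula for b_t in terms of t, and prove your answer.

Computing the first terms: b_1 = 10, b_2 = 16, b_3 = 34. This suggests b_t = 3^t + 7.
For the base case t = 1: the formula gives 10 = 10 = b_1.
Suppose the result is true for t = m, so b_m = 3^m + 7.
Then b_{m+1} = 3·b_m - 14 = 3·(3^m + 7) - 14 = 3^(m + 1) + 7,
which is the claimed formula at t = m+1.
By the principle of mathematical induction, the result holds for all t ≥ 1.

b_t = 3^t + 7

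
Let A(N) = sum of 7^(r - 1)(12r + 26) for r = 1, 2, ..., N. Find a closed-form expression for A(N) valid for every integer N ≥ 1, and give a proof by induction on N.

A(N) = 2·7^N(N + 2) - 4

We claim A(N) = 2·7^N(N + 2) - 4 for all N ≥ 1.
Base step (N = 1): A(1) = 38, and the closed form gives 38. They agree.
Inductive step: suppose the statement holds for some r ≥ 1, so A(r) = 2·7^r(r + 2) - 4.
Then A(r+1) = A(r) + (7^r(12r + 38)) = (2·7^r(r + 2) - 4) + (7^r(12r + 38)).
Simplifying, A(r+1) = 14·7^r·r + 42·7^r - 4 = 2·7^(r+1)((r+1) + 2) - 4,
which is the closed form with N = r+1.
By the principle of mathematical induction, the result holds for all N ≥ 1.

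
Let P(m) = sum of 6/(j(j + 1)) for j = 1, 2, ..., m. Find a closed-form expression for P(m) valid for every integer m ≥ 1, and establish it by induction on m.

P(m) = 6m/(m + 1)

We claim P(m) = 6m/(m + 1) for all m ≥ 1.
When m = 1: P(1) = 3, and the closed form gives 3. They agree.
For the inductive step, assume it holds for an arbitrary j ≥ 1, so P(j) = 6j/(j + 1).
Then P(j+1) = P(j) + (6/((j + 1)(j + 2))) = (6j/(j + 1)) + (6/((j + 1)(j + 2))).
Simplifying, P(j+1) = 6(j + 1)/(j + 2) = 6(j+1)/((j+1) + 1),
which is the closed form with m = j+1.
Hence, by induction on m, the claim holds for every m ≥ 1.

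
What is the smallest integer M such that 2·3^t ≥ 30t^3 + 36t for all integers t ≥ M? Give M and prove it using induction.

M = 9

At t = 8: 13122 < 15648, so the inequality fails and M ≥ 9. We prove 2·3^t ≥ 30t^3 + 36t for all t ≥ 9.
Base case (t = 9): 2·3^t = 39366 and 30t^3 + 36t = 22194, so 39366 ≥ 22194.
Inductive step: suppose the statement holds for some k ≥ 9, so 2·3^k ≥ 30k^3 + 36k.
Then 2·3^(k + 1) = 3·(2·3^k) ≥ 3·(30k^3 + 36k).
Also, for k ≥ 9 we have 3·(30k^3 + 36k) ≥ 30(k+1)^3 + 36(k+1), since 3·(30k^3 + 36k) − (30(k+1)^3 + 36(k+1)) = 60k^3 - 90k^2 - 18k - 66, which is nonnegative for all k ≥ 9.
Combining, 2·3^(k + 1) ≥ 30(k+1)^3 + 36(k+1).
Hence, by induction on t, the claim holds for every t ≥ 9.
Hence the smallest such M is 9.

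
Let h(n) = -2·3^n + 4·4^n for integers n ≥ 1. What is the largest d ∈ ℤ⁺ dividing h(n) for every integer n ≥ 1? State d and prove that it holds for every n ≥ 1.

Computing the first values: h(1) = 10 and h(2) = 46; gcd(10, 46) = 2, so d ≤ 2.
We prove 2 | -2·3^n + 4·4^n for all n ≥ 1 by induction on n.
When n = 1: h(1) = 10 = 2·(5), so 2 | h(1).
Inductive step: suppose the statement holds for some i ≥ 1, i.e. 2 | h(i). Then
h(i+1) − 4·h(i) = (-2·3^(i+1) + 4·4^(i+1)) − 4·(-2·3^i + 4·4^i) = (-2)·3^i·(3 − 4) = (2)·3^i. Since 2 | h(i) by the inductive hypothesis, 2 | 4·h(i); and 2 | 2 since 2 = 2·1. Therefore 2 | h(i+1).
By induction, the statement is established for all n ≥ 1.
Therefore the largest such d is 2.

d = 2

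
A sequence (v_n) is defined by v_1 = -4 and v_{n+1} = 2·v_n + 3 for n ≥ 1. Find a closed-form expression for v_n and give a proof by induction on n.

Computing the first terms: v_1 = -4, v_2 = -5, v_3 = -7. This suggests v_n = -2^(n - 1) - 3.
Base step (n = 1): the formula gives -4 = -4 = v_1.
Suppose the result is true for n = r, so v_r = -2^(r - 1) - 3.
Then v_{r+1} = 2·v_r + 3 = 2·(-2^(r - 1) - 3) + 3 = -2^r - 3 = -2^((r+1) - 1) - 3,
which is the claimed formula at n = r+1.
By induction, the statement is established for all n ≥ 1.

v_n = -2^(n - 1) - 3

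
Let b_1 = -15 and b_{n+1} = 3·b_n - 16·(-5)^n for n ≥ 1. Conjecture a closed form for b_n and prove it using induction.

b_n = 2(-5)^n - 5·3^(n - 1)

Computing the first terms: b_1 = -15, b_2 = 35, b_3 = -295. This suggests b_n = 2(-5)^n - 5·3^(n - 1).
When n = 1: the formula gives -15 = -15 = b_1.
Suppose the result is true for n = i, so b_i = 2(-5)^i - 5·3^(i - 1).
Then b_{i+1} = 3·b_i - 16·(-5)^i = 3·(2(-5)^i - 5·3^(i - 1)) - 16·(-5)^i = 2(-5)^(i + 1) - 5·3^i = 2(-5)^(i+1) - 5·3^((i+1) - 1),
which is the claimed formula at n = i+1.
By the principle of mathematical induction, the result holds for all n ≥ 1.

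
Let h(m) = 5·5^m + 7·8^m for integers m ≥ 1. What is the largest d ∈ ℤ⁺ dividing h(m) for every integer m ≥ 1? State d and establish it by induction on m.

Computing the first values: h(1) = 81 and h(2) = 573; gcd(81, 573) = 3, so d ≤ 3.
We prove 3 | 5·5^m + 7·8^m for all m ≥ 1 by induction on m.
Base step (m = 1): h(1) = 81 = 3·(27), so 3 | h(1).
Inductive step: assume the claim holds for m = k, i.e. 3 | h(k). Then
h(k+1) − 8·h(k) = (5·5^(k+1) + 7·8^(k+1)) − 8·(5·5^k + 7·8^k) = (5)·5^k·(5 − 8) = (-15)·5^k. Since 3 | h(k) by the inductive hypothesis, 3 | 8·h(k); and 3 | -15 since -15 = 3·-5. Therefore 3 | h(k+1).
By the principle of mathematical induction, the result holds for all m ≥ 1.
Therefore the largest such d is 3.

d = 3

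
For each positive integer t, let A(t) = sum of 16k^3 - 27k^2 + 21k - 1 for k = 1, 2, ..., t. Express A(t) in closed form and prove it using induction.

We claim A(t) = t(4t^3 - t^2 + t + 5) for all t ≥ 1.
Base step (t = 1): A(1) = 9, and the closed form gives 9. They agree.
Suppose the result is true for t = k, so A(k) = k(4k^3 - k^2 + k + 5).
Then A(k+1) = A(k) + (16k^3 + 21k^2 + 15k + 9) = (k(4k^3 - k^2 + k + 5)) + (16k^3 + 21k^2 + 15k + 9).
Simplifying, A(k+1) = (k + 1)(4k^3 + 11k^2 + 11k + 9) = (k+1)(4(k+1)^3 - (k+1)^2 + (k+1) + 5),
which is the closed form with t = k+1.
By induction, the statement is established for all t ≥ 1.

A(t) = t(4t^3 - t^2 + t + 5)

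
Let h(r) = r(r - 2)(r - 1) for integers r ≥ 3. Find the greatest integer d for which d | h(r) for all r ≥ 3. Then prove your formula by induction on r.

d = 6

Computing the first values: h(3) = 6 and h(4) = 24; gcd(6, 24) = 6, so d ≤ 6.
We prove 6 | r(r - 2)(r - 1) for all r ≥ 3 by induction on r.
Base step (r = 3): h(3) = 6 = 6·(1), so 6 | h(3).
Inductive step: assume the claim holds for r = k, i.e. 6 | h(k). Then
h(k+1) − h(k) = (k-1)·k·(k+1) − (k-2)·(k-1)·k = (k-1)·k·[(k+1) − (k-2)] = 3·(k-1)·k. The product of 2 consecutive integers is divisible by (2)! = 2, so h(k+1) − h(k) is divisible by 3·2 = 6. By the inductive hypothesis 6 | h(k), hence 6 | h(k+1).
This completes the induction.
Therefore the largest such d is 6.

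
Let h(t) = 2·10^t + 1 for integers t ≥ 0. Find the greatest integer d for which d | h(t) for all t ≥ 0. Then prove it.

d = 3

Computing the first values: h(0) = 3 and h(1) = 21; gcd(3, 21) = 3, so d ≤ 3.
We prove 3 | 2·10^t + 1 for all t ≥ 0 by induction on t.
When t = 0: h(0) = 3 = 3·(1), so 3 | h(0).
Inductive step: assume the claim holds for t = k, i.e. 3 | h(k). Then
h(k+1) = 2·10^(k+1) + 1 = 10·(2·10^k + 1) - 9 = 10·h(k) - 9. The first term is divisible by 3 by the inductive hypothesis, and -9 is divisible by 3. Hence 3 | h(k+1).
Hence, by induction on t, the claim holds for every t ≥ 0.
Therefore the largest such d is 3.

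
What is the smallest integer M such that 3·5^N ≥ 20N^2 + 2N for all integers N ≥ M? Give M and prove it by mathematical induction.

M = 3

At N = 2: 75 < 84, so the inequality fails and M ≥ 3. We prove 3·5^N ≥ 20N^2 + 2N for all N ≥ 3.
For the base case N = 3: 3·5^N = 375 and 20N^2 + 2N = 186, so 375 ≥ 186.
Inductive step: assume the claim holds for N = j, so 3·5^j ≥ 20j^2 + 2j.
Then 3·5^(j + 1) = 5·(3·5^j) ≥ 5·(20j^2 + 2j).
Also, for j ≥ 3 we have 5·(20j^2 + 2j) ≥ 20(j+1)^2 + 2(j+1), since 5·(20j^2 + 2j) − (20(j+1)^2 + 2(j+1)) = 80j^2 - 32j - 22, which is nonnegative for all j ≥ 3.
Combining, 3·5^(j + 1) ≥ 20(j+1)^2 + 2(j+1).
This completes the induction.
Hence the smallest such M is 3.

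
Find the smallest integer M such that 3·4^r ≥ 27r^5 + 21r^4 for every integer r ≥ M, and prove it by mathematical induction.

At r = 9: 786432 < 1732104, so the inequality fails and M ≥ 10. We prove 3·4^r ≥ 27r^5 + 21r^4 for all r ≥ 10.
Base case (r = 10): 3·4^r = 3145728 and 27r^5 + 21r^4 = 2910000, so 3145728 ≥ 2910000.
Inductive step: suppose the statement holds for some j ≥ 10, so 3·4^j ≥ 27j^5 + 21j^4.
Then 3·4^(j + 1) = 4·(3·4^j) ≥ 4·(27j^5 + 21j^4).
Also, for j ≥ 10 we have 4·(27j^5 + 21j^4) ≥ 27(j+1)^5 + 21(j+1)^4, since 4·(27j^5 + 21j^4) − (27(j+1)^5 + 21(j+1)^4) = 81j^5 - 72j^4 - 354j^3 - 396j^2 - 219j - 48, which is nonnegative for all j ≥ 10.
Combining, 3·4^(j + 1) ≥ 27(j+1)^5 + 21(j+1)^4.
This completes the induction.
Hence the smallest such M is 10.

M = 10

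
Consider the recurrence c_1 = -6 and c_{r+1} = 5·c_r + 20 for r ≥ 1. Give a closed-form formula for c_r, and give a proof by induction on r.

c_r = -5^(r - 1) - 5

Computing the first terms: c_1 = -6, c_2 = -10, c_3 = -30. This suggests c_r = -5^(r - 1) - 5.
For the base case r = 1: the formula gives -6 = -6 = c_1.
Inductive step: suppose the statement holds for some m ≥ 1, so c_m = -5^(m - 1) - 5.
Then c_{m+1} = 5·c_m + 20 = 5·(-5^(m - 1) - 5) + 20 = -5^m - 5 = -5^((m+1) - 1) - 5,
which is the claimed formula at r = m+1.
This completes the induction.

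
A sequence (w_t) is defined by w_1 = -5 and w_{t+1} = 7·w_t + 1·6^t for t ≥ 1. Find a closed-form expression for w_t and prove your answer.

Computing the first terms: w_1 = -5, w_2 = -29, w_3 = -167. This suggests w_t = -6^t + 7^(t - 1).
Base case (t = 1): the formula gives -5 = -5 = w_1.
Inductive step: suppose the statement holds for some k ≥ 1, so w_k = -6^k + 7^(k - 1).
Then w_{k+1} = 7·w_k + 1·6^k = 7·(-6^k + 7^(k - 1)) + 1·6^k = -6^(k + 1) + 7^k = -6^(k+1) + 7^((k+1) - 1),
which is the claimed formula at t = k+1.
By induction, the statement is established for all t ≥ 1.

w_t = -6^t + 7^(t - 1)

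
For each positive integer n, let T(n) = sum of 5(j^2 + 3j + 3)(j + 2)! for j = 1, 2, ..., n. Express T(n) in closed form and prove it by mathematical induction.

T(n) = (5n + 5)(n + 3)! - 30

We claim T(n) = (5n + 5)(n + 3)! - 30 for all n ≥ 1.
Base step (n = 1): T(1) = 210, and the closed form gives 210. They agree.
Suppose the result is true for n = j, so T(j) = (5j + 5)(j + 3)! - 30.
Then T(j+1) = T(j) + (5(j^2 + 5j + 7)(j + 3)!) = ((5j + 5)(j + 3)! - 30) + (5(j^2 + 5j + 7)(j + 3)!).
Simplifying, T(j+1) = (5(j+1) + 5)((j+1) + 3)! - 30,
which is the closed form with n = j+1.
By induction, the statement is established for all n ≥ 1.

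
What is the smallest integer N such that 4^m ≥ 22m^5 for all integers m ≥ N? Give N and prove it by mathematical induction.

N = 11

At m = 10: 1048576 < 2200000, so the inequality fails and N ≥ 11. We prove 4^m ≥ 22m^5 for all m ≥ 11.
Base step (m = 11): 4^m = 4194304 and 22m^5 = 3543122, so 4194304 ≥ 3543122.
Inductive step: assume the claim holds for m = k, so 4^k ≥ 22k^5.
Then 4^(k + 1) = 4·(4^k) ≥ 4·(22k^5).
Also, for k ≥ 11 we have 4·(22k^5) ≥ 22(k+1)^5, since 4 ≥ (1 + 1/k)^5 for all k ≥ 11.
Combining, 4^(k + 1) ≥ 22(k+1)^5.
Hence, by induction on m, the claim holds for every m ≥ 11.
Hence the smallest such N is 11.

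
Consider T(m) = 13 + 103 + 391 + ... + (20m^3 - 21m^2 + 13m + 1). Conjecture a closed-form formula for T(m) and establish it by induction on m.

We claim T(m) = m(5m^3 + 3m^2 + m + 4) for all m ≥ 1.
When m = 1: T(1) = 13, and the closed form gives 13. They agree.
Inductive step: suppose the statement holds for some j ≥ 1, so T(j) = j(5j^3 + 3j^2 + j + 4).
Then T(j+1) = T(j) + (20j^3 + 39j^2 + 31j + 13) = (j(5j^3 + 3j^2 + j + 4)) + (20j^3 + 39j^2 + 31j + 13).
Simplifying, T(j+1) = (j + 1)(5j^3 + 18j^2 + 22j + 13) = (j+1)(5(j+1)^3 + 3(j+1)^2 + (j+1) + 4),
which is the closed form with m = j+1.
By induction, the statement is established for all m ≥ 1.

T(m) = m(5m^3 + 3m^2 + m + 4)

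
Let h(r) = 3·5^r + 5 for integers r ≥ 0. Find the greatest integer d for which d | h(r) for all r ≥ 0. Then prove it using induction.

d = 4

Computing the first values: h(0) = 8 and h(1) = 20; gcd(8, 20) = 4, so d ≤ 4.
We prove 4 | 3·5^r + 5 for all r ≥ 0 by induction on r.
Base case (r = 0): h(0) = 8 = 4·(2), so 4 | h(0).
Inductive step: suppose the statement holds for some j ≥ 0, i.e. 4 | h(j). Then
h(j+1) = 3·5^(j+1) + 5 = 5·(3·5^j + 5) - 20 = 5·h(j) - 20. The first term is divisible by 4 by the inductive hypothesis, and -20 is divisible by 4. Hence 4 | h(j+1).
Hence, by induction on r, the claim holds for every r ≥ 0.
Therefore the largest such d is 4.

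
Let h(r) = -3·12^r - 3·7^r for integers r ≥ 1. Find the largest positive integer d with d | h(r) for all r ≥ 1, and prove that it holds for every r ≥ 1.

d = 3

Computing the first values: h(1) = -57 and h(2) = -579; gcd(-57, -579) = 3, so d ≤ 3.
We prove 3 | -3·12^r - 3·7^r for all r ≥ 1 by induction on r.
For the base case r = 1: h(1) = -57 = 3·(-19), so 3 | h(1).
Inductive step: assume the claim holds for r = i, i.e. 3 | h(i). Then
h(i+1) − 12·h(i) = (-3·12^(i+1) - 3·7^(i+1)) − 12·(-3·12^i - 3·7^i) = (-3)·7^i·(7 − 12) = (15)·7^i. Since 3 | h(i) by the inductive hypothesis, 3 | 12·h(i); and 3 | 15 since 15 = 3·5. Therefore 3 | h(i+1).
Hence, by induction on r, the claim holds for every r ≥ 1.
Therefore the largest such d is 3.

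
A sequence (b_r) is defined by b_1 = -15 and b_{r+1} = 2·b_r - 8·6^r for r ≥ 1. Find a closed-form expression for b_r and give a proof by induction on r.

Computing the first terms: b_1 = -15, b_2 = -78, b_3 = -444. This suggests b_r = -3·2^(r - 1) - 2·6^r.
Base step (r = 1): the formula gives -15 = -15 = b_1.
Inductive step: suppose the statement holds for some j ≥ 1, so b_j = -3·2^(j - 1) - 2·6^j.
Then b_{j+1} = 2·b_j - 8·6^j = 2·(-3·2^(j - 1) - 2·6^j) - 8·6^j = -3·2^j - 2·6^(j + 1) = -3·2^((j+1) - 1) - 2·6^(j+1),
which is the claimed formula at r = j+1.
By the principle of mathematical induction, the result holds for all r ≥ 1.

b_r = -3·2^(r - 1) - 2·6^r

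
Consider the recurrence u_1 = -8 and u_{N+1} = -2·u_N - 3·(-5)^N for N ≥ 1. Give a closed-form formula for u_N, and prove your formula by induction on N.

u_N = -3(-2)^(N - 1) + (-5)^N

Computing the first terms: u_1 = -8, u_2 = 31, u_3 = -137. This suggests u_N = -3(-2)^(N - 1) + (-5)^N.
Base case (N = 1): the formula gives -8 = -8 = u_1.
Suppose the result is true for N = j, so u_j = -3(-2)^(j - 1) + (-5)^j.
Then u_{j+1} = -2·u_j - 3·(-5)^j = -2·(-3(-2)^(j - 1) + (-5)^j) - 3·(-5)^j = -3(-2)^j + (-5)^(j + 1) = -3(-2)^((j+1) - 1) + (-5)^(j+1),
which is the claimed formula at N = j+1.
By induction, the statement is established for all N ≥ 1.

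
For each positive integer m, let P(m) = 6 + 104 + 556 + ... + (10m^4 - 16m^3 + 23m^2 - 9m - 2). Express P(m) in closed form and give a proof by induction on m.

P(m) = m(2m^4 + m^3 + 3m^2 + 3m - 3)

We claim P(m) = m(2m^4 + m^3 + 3m^2 + 3m - 3) for all m ≥ 1.
Base step (m = 1): P(1) = 6, and the closed form gives 6. They agree.
Suppose the result is true for m = i, so P(i) = i(2i^4 + i^3 + 3i^2 + 3i - 3).
Then P(i+1) = P(i) + (10i^4 + 24i^3 + 35i^2 + 29i + 6) = (i(2i^4 + i^3 + 3i^2 + 3i - 3)) + (10i^4 + 24i^3 + 35i^2 + 29i + 6).
Simplifying, P(i+1) = (i + 1)(2i^4 + 9i^3 + 18i^2 + 20i + 6) = (i+1)(2(i+1)^4 + (i+1)^3 + 3(i+1)^2 + 3(i+1) - 3),
which is the closed form with m = i+1.
By induction, the statement is established for all m ≥ 1.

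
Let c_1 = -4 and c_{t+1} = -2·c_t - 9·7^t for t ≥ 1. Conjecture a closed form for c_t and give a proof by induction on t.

Computing the first terms: c_1 = -4, c_2 = -55, c_3 = -331. This suggests c_t = 3(-2)^(t - 1) - 7^t.
Base step (t = 1): the formula gives -4 = -4 = c_1.
For the inductive step, assume it holds for an arbitrary k ≥ 1, so c_k = 3(-2)^(k - 1) - 7^k.
Then c_{k+1} = -2·c_k - 9·7^k = -2·(3(-2)^(k - 1) - 7^k) - 9·7^k = 3(-2)^k - 7^(k + 1) = 3(-2)^((k+1) - 1) - 7^(k+1),
which is the claimed formula at t = k+1.
By the principle of mathematical induction, the result holds for all t ≥ 1.

c_t = 3(-2)^(t - 1) - 7^t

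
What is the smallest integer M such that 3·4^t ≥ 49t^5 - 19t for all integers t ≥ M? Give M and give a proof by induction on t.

M = 11

At t = 10: 3145728 < 4899810, so the inequality fails and M ≥ 11. We prove 3·4^t ≥ 49t^5 - 19t for all t ≥ 11.
For the base case t = 11: 3·4^t = 12582912 and 49t^5 - 19t = 7891290, so 12582912 ≥ 7891290.
Suppose the result is true for t = j, so 3·4^j ≥ 49j^5 - 19j.
Then 3·4^(j + 1) = 4·(3·4^j) ≥ 4·(49j^5 - 19j).
Also, for j ≥ 11 we have 4·(49j^5 - 19j) ≥ 49(j+1)^5 - 19(j+1), since 4·(49j^5 - 19j) − (49(j+1)^5 - 19(j+1)) = 147j^5 - 245j^4 - 490j^3 - 490j^2 - 302j - 30, which is nonnegative for all j ≥ 11.
Combining, 3·4^(j + 1) ≥ 49(j+1)^5 - 19(j+1).
This completes the induction.
Hence the smallest such M is 11.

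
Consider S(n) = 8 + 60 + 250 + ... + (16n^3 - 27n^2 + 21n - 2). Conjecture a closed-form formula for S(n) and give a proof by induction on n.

S(n) = n(4n^3 - n^2 + n + 4)

We claim S(n) = n(4n^3 - n^2 + n + 4) for all n ≥ 1.
When n = 1: S(1) = 8, and the closed form gives 8. They agree.
Inductive step: assume the claim holds for n = m, so S(m) = m(4m^3 - m^2 + m + 4).
Then S(m+1) = S(m) + (16m^3 + 21m^2 + 15m + 8) = (m(4m^3 - m^2 + m + 4)) + (16m^3 + 21m^2 + 15m + 8).
Simplifying, S(m+1) = (m + 1)(4m^3 + 11m^2 + 11m + 8) = (m+1)(4(m+1)^3 - (m+1)^2 + (m+1) + 4),
which is the closed form with n = m+1.
By induction, the statement is established for all n ≥ 1.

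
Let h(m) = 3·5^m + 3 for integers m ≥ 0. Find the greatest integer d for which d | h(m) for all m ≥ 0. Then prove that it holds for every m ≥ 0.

Computing the first values: h(0) = 6 and h(1) = 18; gcd(6, 18) = 6, so d ≤ 6.
We prove 6 | 3·5^m + 3 for all m ≥ 0 by induction on m.
When m = 0: h(0) = 6 = 6·(1), so 6 | h(0).
For the inductive step, assume it holds for an arbitrary p ≥ 0, i.e. 6 | h(p). Then
h(p+1) = 3·5^(p+1) + 3 = 5·(3·5^p + 3) - 12 = 5·h(p) - 12. The first term is divisible by 6 by the inductive hypothesis, and -12 is divisible by 6. Hence 6 | h(p+1).
By induction, the statement is established for all m ≥ 0.
Therefore the largest such d is 6.

d = 6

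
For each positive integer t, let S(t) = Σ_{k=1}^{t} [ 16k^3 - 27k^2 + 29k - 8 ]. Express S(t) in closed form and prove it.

We claim S(t) = t(4t^3 - t^2 + 5t + 2) for all t ≥ 1.
For the base case t = 1: S(1) = 10, and the closed form gives 10. They agree.
Inductive step: suppose the statement holds for some k ≥ 1, so S(k) = k(4k^3 - k^2 + 5k + 2).
Then S(k+1) = S(k) + (16k^3 + 21k^2 + 23k + 10) = (k(4k^3 - k^2 + 5k + 2)) + (16k^3 + 21k^2 + 23k + 10).
Simplifying, S(k+1) = (k + 1)(4k^3 + 11k^2 + 15k + 10) = (k+1)(4(k+1)^3 - (k+1)^2 + 5(k+1) + 2),
which is the closed form with t = k+1.
This completes the induction.

S(t) = t(4t^3 - t^2 + 5t + 2)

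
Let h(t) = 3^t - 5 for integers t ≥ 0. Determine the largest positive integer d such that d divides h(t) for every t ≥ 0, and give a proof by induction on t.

d = 2

Computing the first values: h(0) = -4 and h(1) = -2; gcd(-4, -2) = 2, so d ≤ 2.
We prove 2 | 3^t - 5 for all t ≥ 0 by induction on t.
For the base case t = 0: h(0) = -4 = 2·(-2), so 2 | h(0).
Inductive step: assume the claim holds for t = i, i.e. 2 | h(i). Then
h(i+1) = 3^(i+1) - 5 = 3·(3^i - 5) + 10 = 3·h(i) + 10. The first term is divisible by 2 by the inductive hypothesis, and 10 is divisible by 2. Hence 2 | h(i+1).
By the principle of mathematical induction, the result holds for all t ≥ 0.
Therefore the largest such d is 2.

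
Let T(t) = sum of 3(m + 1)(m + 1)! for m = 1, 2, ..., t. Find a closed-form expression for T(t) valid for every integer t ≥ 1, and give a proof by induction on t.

T(t) = 3(t + 2)! - 6

We claim T(t) = 3(t + 2)! - 6 for all t ≥ 1.
For the base case t = 1: T(1) = 12, and the closed form gives 12. They agree.
For the inductive step, assume it holds for an arbitrary m ≥ 1, so T(m) = 3(m + 2)! - 6.
Then T(m+1) = T(m) + (3(m + 2)(m + 2)!) = (3(m + 2)! - 6) + (3(m + 2)(m + 2)!).
Simplifying, T(m+1) = 3((m+1) + 2)! - 6,
which is the closed form with t = m+1.
Hence, by induction on t, the claim holds for every t ≥ 1.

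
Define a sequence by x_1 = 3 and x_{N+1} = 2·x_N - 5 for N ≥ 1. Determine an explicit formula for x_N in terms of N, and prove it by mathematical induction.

Computing the first terms: x_1 = 3, x_2 = 1, x_3 = -3. This suggests x_N = -2^N + 5.
Base step (N = 1): the formula gives 3 = 3 = x_1.
Suppose the result is true for N = p, so x_p = -2^p + 5.
Then x_{p+1} = 2·x_p - 5 = 2·(-2^p + 5) - 5 = -2^(p + 1) + 5,
which is the claimed formula at N = p+1.
Hence, by induction on N, the claim holds for every N ≥ 1.

x_N = -2^N + 5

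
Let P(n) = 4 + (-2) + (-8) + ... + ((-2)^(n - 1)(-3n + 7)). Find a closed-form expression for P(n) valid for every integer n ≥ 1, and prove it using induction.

We claim P(n) = (-2)^n(n - 2) + 2 for all n ≥ 1.
When n = 1: P(1) = 4, and the closed form gives 4. They agree.
Suppose the result is true for n = j, so P(j) = (-2)^j(j - 2) + 2.
Then P(j+1) = P(j) + ((-2)^j(-3j + 4)) = ((-2)^j(j - 2) + 2) + ((-2)^j(-3j + 4)).
Simplifying, P(j+1) = -2(-2)^j·j + 2(-2)^j + 2 = (-2)^(j+1)((j+1) - 2) + 2,
which is the closed form with n = j+1.
Hence, by induction on n, the claim holds for every n ≥ 1.

P(n) = (-2)^n(n - 2) + 2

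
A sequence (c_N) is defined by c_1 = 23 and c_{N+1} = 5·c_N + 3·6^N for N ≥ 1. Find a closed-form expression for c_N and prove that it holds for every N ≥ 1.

Computing the first terms: c_1 = 23, c_2 = 133, c_3 = 773. This suggests c_N = 5^N + 3·6^N.
Base case (N = 1): the formula gives 23 = 23 = c_1.
Inductive step: assume the claim holds for N = r, so c_r = 5^r + 3·6^r.
Then c_{r+1} = 5·c_r + 3·6^r = 5·(5^r + 3·6^r) + 3·6^r = 5^(r + 1) + 3·6^(r + 1),
which is the claimed formula at N = r+1.
By induction, the statement is established for all N ≥ 1.

c_N = 5^N + 3·6^N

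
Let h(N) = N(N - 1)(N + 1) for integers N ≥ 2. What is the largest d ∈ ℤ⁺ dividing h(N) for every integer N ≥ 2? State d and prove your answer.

Computing the first values: h(2) = 6 and h(3) = 24; gcd(6, 24) = 6, so d ≤ 6.
We prove 6 | N(N - 1)(N + 1) for all N ≥ 2 by induction on N.
When N = 2: h(2) = 6 = 6·(1), so 6 | h(2).
Inductive step: suppose the statement holds for some p ≥ 2, i.e. 6 | h(p). Then
h(p+1) − h(p) = p·(p+1)·(p+2) − (p-1)·p·(p+1) = p·(p+1)·[(p+2) − (p-1)] = 3·p·(p+1). The product of 2 consecutive integers is divisible by (2)! = 2, so h(p+1) − h(p) is divisible by 3·2 = 6. By the inductive hypothesis 6 | h(p), hence 6 | h(p+1).
This completes the induction.
Therefore the largest such d is 6.

d = 6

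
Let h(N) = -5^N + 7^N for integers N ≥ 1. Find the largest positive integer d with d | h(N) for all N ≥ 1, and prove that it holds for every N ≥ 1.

d = 2

Computing the first values: h(1) = 2 and h(2) = 24; gcd(2, 24) = 2, so d ≤ 2.
We prove 2 | -5^N + 7^N for all N ≥ 1 by induction on N.
When N = 1: h(1) = 2 = 2·(1), so 2 | h(1).
Inductive step: suppose the statement holds for some m ≥ 1, i.e. 2 | h(m). Then
7^{m+1} − 5^{m+1} = 7·7^m − 5·5^m = 7·(7^m − 5^m) + (2)·5^m. The first term is divisible by 2 by the inductive hypothesis, and the second term (2)·5^m is divisible by 2 since 2 | 2. Hence 2 | h(m+1).
By induction, the statement is established for all N ≥ 1.
Therefore the largest such d is 2.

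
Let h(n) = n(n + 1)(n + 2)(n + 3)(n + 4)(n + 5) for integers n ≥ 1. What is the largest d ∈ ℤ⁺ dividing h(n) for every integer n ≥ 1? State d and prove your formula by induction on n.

d = 720

Computing the first values: h(1) = 720 and h(2) = 5040; gcd(720, 5040) = 720, so d ≤ 720.
We prove 720 | n(n + 1)(n + 2)(n + 3)(n + 4)(n + 5) for all n ≥ 1 by induction on n.
Base step (n = 1): h(1) = 720 = 720·(1), so 720 | h(1).
Inductive step: assume the claim holds for n = k, i.e. 720 | h(k). Then
h(k+1) − h(k) = (k+1)·(k+2)·(k+3)·(k+4)·(k+5)·(k+6) − k·(k+1)·(k+2)·(k+3)·(k+4)·(k+5) = (k+1)·(k+2)·(k+3)·(k+4)·(k+5)·[(k+6) − k] = 6·(k+1)·(k+2)·(k+3)·(k+4)·(k+5). The product of 5 consecutive integers is divisible by (5)! = 120, so h(k+1) − h(k) is divisible by 6·120 = 720. By the inductive hypothesis 720 | h(k), hence 720 | h(k+1).
Hence, by induction on n, the claim holds for every n ≥ 1.
Therefore the largest such d is 720.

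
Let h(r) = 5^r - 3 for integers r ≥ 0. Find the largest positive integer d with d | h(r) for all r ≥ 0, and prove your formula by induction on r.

Computing the first values: h(0) = -2 and h(1) = 2; gcd(-2, 2) = 2, so d ≤ 2.
We prove 2 | 5^r - 3 for all r ≥ 0 by induction on r.
Base case (r = 0): h(0) = -2 = 2·(-1), so 2 | h(0).
Inductive step: suppose the statement holds for some p ≥ 0, i.e. 2 | h(p). Then
h(p+1) = 5^(p+1) - 3 = 5·(5^p - 3) + 12 = 5·h(p) + 12. The first term is divisible by 2 by the inductive hypothesis, and 12 is divisible by 2. Hence 2 | h(p+1).
By the principle of mathematical induction, the result holds for all r ≥ 0.
Therefore the largest such d is 2.

d = 2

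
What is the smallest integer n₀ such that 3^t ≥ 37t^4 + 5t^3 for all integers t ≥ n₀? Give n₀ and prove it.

n₀ = 13

At t = 12: 531441 < 775872, so the inequality fails and n₀ ≥ 13. We prove 3^t ≥ 37t^4 + 5t^3 for all t ≥ 13.
Base case (t = 13): 3^t = 1594323 and 37t^4 + 5t^3 = 1067742, so 1594323 ≥ 1067742.
Inductive step: assume the claim holds for t = p, so 3^p ≥ 37p^4 + 5p^3.
Then 3^(p + 1) = 3·(3^p) ≥ 3·(37p^4 + 5p^3).
Also, for p ≥ 13 we have 3·(37p^4 + 5p^3) ≥ 37(p+1)^4 + 5(p+1)^3, since 3·(37p^4 + 5p^3) − (37(p+1)^4 + 5(p+1)^3) = 74p^4 - 138p^3 - 237p^2 - 163p - 42, which is nonnegative for all p ≥ 13.
Combining, 3^(p + 1) ≥ 37(p+1)^4 + 5(p+1)^3.
Hence, by induction on t, the claim holds for every t ≥ 13.
Hence the smallest such n₀ is 13.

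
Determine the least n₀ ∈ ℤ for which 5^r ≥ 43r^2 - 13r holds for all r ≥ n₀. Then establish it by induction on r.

At r = 4: 625 < 636, so the inequality fails and n₀ ≥ 5. We prove 5^r ≥ 43r^2 - 13r for all r ≥ 5.
When r = 5: 5^r = 3125 and 43r^2 - 13r = 1010, so 3125 ≥ 1010.
Inductive step: suppose the statement holds for some i ≥ 5, so 5^i ≥ 43i^2 - 13i.
Then 5^(i + 1) = 5·(5^i) ≥ 5·(43i^2 - 13i).
Also, for i ≥ 5 we have 5·(43i^2 - 13i) ≥ 43(i+1)^2 - 13(i+1), since 5·(43i^2 - 13i) − (43(i+1)^2 - 13(i+1)) = 172i^2 - 138i - 30, which is nonnegative for all i ≥ 5.
Combining, 5^(i + 1) ≥ 43(i+1)^2 - 13(i+1).
This completes the induction.
Hence the smallest such n₀ is 5.

n₀ = 5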